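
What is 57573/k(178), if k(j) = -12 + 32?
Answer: 57573/20 ≈ 2878.6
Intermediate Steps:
k(j) = 20
57573/k(178) = 57573/20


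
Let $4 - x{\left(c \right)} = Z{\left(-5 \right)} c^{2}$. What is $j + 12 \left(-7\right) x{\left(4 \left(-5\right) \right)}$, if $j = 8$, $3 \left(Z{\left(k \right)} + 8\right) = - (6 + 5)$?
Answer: $-392328$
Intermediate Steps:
$Z{\left(k \right)} = - \frac{35}{3}$ ($Z{\left(k \right)} = -8 + \frac{\left(-1\right) \left(6 + 5\right)}{3} = -8 + \frac{\left(-1\right) 11}{3} = -8 + \frac{1}{3} \left(-11\right) = -8 - \frac{11}{3} = - \frac{35}{3}$)
$x{\left(c \right)} = 4 + \frac{35 c^{2}}{3}$ ($x{\left(c \right)} = 4 - - \frac{35 c^{2}}{3} = 4 + \frac{35 c^{2}}{3}$)
$j + 12 \left(-7\right) x{\left(4 \left(-5\right) \right)} = 8 + 12 \left(-7\right) \left(4 + \frac{35 \left(4 \left(-5\right)\right)^{2}}{3}\right) = 8 - 84 \left(4 + \frac{35 \left(-20\right)^{2}}{3}\right) = 8 - 84 \left(4 + \frac{35}{3} \cdot 400\right) = 8 - 84 \left(4 + \frac{14000}{3}\right) = 8 - 392336 = -392328$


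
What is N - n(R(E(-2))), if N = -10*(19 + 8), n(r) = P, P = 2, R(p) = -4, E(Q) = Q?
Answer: -272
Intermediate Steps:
n(r) = 2
N = -270 (N = -10*27 = -270)
N - n(R(E(-2))) = -270 - 1*2 = -270 - 2 = -272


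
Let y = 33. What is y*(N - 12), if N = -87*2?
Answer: -6138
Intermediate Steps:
N = -174
y*(N - 12) = 33*(-174 - 12) = 33*(-186) = -6138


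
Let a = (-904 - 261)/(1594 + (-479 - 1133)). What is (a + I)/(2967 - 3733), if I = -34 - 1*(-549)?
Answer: -10435/13788 ≈ -0.75682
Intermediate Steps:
a = 1165/18 (a = -1165/(1594 - 1612) = -1165/(-18) = -1165*(-1/18) = 1165/18 ≈ 64.722)
I = 515 (I = -34 + 549 = 515)
(a + I)/(2967 - 3733) = (1165/18 + 515)/(2967 - 3733) = (10435/18)/(-766) = (10435/18)*(-1/766) = -10435/13788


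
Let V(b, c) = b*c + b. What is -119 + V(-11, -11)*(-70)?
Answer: -7819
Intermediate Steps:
V(b, c) = b + b*c
-119 + V(-11, -11)*(-70) = -119 - 11*(1 - 11)*(-70) = -119 - 11*(-10)*(-70) = -119 + 110*(-70) = -119 - 7700 = -7819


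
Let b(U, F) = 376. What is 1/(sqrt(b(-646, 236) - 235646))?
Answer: -I*sqrt(235270)/235270 ≈ -0.0020617*I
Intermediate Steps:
1/(sqrt(b(-646, 236) - 235646)) = 1/(sqrt(376 - 235646)) = 1/(sqrt(-235270)) = 1/(I*sqrt(235270)) = -I*sqrt(235270)/235270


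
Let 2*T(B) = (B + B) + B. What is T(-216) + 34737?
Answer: 34413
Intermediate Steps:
T(B) = 3*B/2 (T(B) = ((B + B) + B)/2 = (2*B + B)/2 = (3*B)/2 = 3*B/2)
T(-216) + 34737 = (3/2)*(-216) + 34737 = -324 + 34737 = 34413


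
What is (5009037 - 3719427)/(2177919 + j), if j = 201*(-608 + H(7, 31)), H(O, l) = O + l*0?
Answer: 30705/48979 ≈ 0.62690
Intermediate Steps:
H(O, l) = O (H(O, l) = O + 0 = O)
j = -120801 (j = 201*(-608 + 7) = 201*(-601) = -120801)
(5009037 - 3719427)/(2177919 + j) = (5009037 - 3719427)/(2177919 - 120801) = 1289610/2057118 = 1289610*(1/2057118) = 30705/48979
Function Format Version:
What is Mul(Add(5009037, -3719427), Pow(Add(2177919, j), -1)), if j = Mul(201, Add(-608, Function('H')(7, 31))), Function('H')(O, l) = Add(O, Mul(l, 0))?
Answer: Rational(30705, 48979) ≈ 0.62690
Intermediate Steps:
Function('H')(O, l) = O (Function('H')(O, l) = Add(O, 0) = O)
j = -120801 (j = Mul(201, Add(-608, 7)) = Mul(201, -601) = -120801)
Mul(Add(5009037, -3719427), Pow(Add(2177919, j), -1)) = Mul(Add(5009037, -3719427), Pow(Add(2177919, -120801), -1)) = Mul(1289610, Pow(2057118, -1)) = Mul(1289610, Rational(1, 2057118)) = Rational(30705, 48979)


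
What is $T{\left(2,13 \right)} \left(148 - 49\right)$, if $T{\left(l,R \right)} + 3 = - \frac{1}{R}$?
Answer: $- \frac{3960}{13} \approx -304.62$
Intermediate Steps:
$T{\left(l,R \right)} = -3 - \frac{1}{R}$
$T{\left(2,13 \right)} \left(148 - 49\right) = \left(-3 - \frac{1}{13}\right) \left(148 - 49\right) = \left(-3 - \frac{1}{13}\right) 99 = \left(- \frac{40}{13}\right) 99 = - \frac{3960}{13}$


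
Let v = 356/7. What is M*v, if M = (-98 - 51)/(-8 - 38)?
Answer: 26522/161 ≈ 164.73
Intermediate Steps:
M = 149/46 (M = -149/(-46) = -149*(-1/46) = 149/46 ≈ 3.2391)
v = 356/7 (v = 356*(⅐) = 356/7 ≈ 50.857)
M*v = (149/46)*(356/7) = 26522/161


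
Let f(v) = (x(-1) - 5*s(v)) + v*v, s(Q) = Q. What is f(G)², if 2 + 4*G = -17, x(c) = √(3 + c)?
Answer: 549593/256 + 741*√2/8 ≈ 2277.8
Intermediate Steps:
G = -19/4 (G = -½ + (¼)*(-17) = -½ - 17/4 = -19/4 ≈ -4.7500)
f(v) = √2 + v² - 5*v (f(v) = (√(3 - 1) - 5*v) + v*v = (√2 - 5*v) + v² = √2 + v² - 5*v)
f(G)² = (√2 + (-19/4)² - 5*(-19/4))² = (√2 + 361/16 + 95/4)² = (741/16 + √2)²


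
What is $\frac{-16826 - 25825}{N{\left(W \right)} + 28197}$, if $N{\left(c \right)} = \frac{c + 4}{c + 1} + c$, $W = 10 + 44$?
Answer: $- \frac{2345805}{1553863} \approx -1.5097$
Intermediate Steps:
$W = 54$
$N{\left(c \right)} = c + \frac{4 + c}{1 + c}$ ($N{\left(c \right)} = \frac{4 + c}{1 + c} + c = c + \frac{4 + c}{1 + c}$)
$\frac{-16826 - 25825}{N{\left(W \right)} + 28197} = \frac{-16826 - 25825}{\frac{4 + 54^{2} + 2 \cdot 54}{1 + 54} + 28197} = \frac{-16826 - 25825}{\frac{4 + 2916 + 108}{55} + 28197} = - \frac{42651}{\frac{1}{55} \cdot 3028 + 28197} = - \frac{42651}{\frac{3028}{55} + 28197} = - \frac{42651}{\frac{1553863}{55}} = \left(-42651\right) \frac{55}{1553863} = - \frac{2345805}{1553863}$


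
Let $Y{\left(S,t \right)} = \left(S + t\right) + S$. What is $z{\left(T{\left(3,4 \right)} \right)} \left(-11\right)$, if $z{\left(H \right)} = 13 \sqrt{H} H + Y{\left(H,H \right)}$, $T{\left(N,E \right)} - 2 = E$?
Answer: $-198 - 858 \sqrt{6} \approx -2299.7$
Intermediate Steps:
$T{\left(N,E \right)} = 2 + E$
$Y{\left(S,t \right)} = t + 2 S$
$z{\left(H \right)} = 3 H + 13 H^{\frac{3}{2}}$ ($z{\left(H \right)} = 13 \sqrt{H} H + \left(H + 2 H\right) = 13 H^{\frac{3}{2}} + 3 H = 3 H + 13 H^{\frac{3}{2}}$)
$z{\left(T{\left(3,4 \right)} \right)} \left(-11\right) = \left(3 \left(2 + 4\right) + 13 \left(2 + 4\right)^{\frac{3}{2}}\right) \left(-11\right) = \left(3 \cdot 6 + 13 \cdot 6^{\frac{3}{2}}\right) \left(-11\right) = \left(18 + 13 \cdot 6 \sqrt{6}\right) \left(-11\right) = \left(18 + 78 \sqrt{6}\right) \left(-11\right) = -198 - 858 \sqrt{6}$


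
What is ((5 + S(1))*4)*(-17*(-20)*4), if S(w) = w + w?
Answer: 38080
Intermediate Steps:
S(w) = 2*w
((5 + S(1))*4)*(-17*(-20)*4) = ((5 + 2*1)*4)*(-17*(-20)*4) = ((5 + 2)*4)*(340*4) = (7*4)*1360 = 28*1360 = 38080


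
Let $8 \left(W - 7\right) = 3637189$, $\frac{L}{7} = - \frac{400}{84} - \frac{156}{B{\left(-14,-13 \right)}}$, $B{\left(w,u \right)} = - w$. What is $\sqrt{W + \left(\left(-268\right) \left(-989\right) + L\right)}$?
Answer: $\frac{\sqrt{103621866}}{12} \approx 848.29$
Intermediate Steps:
$L = - \frac{334}{3}$ ($L = 7 \left(- \frac{400}{84} - \frac{156}{\left(-1\right) \left(-14\right)}\right) = 7 \left(\left(-400\right) \frac{1}{84} - \frac{156}{14}\right) = 7 \left(- \frac{100}{21} - \frac{78}{7}\right) = 7 \left(- \frac{334}{21}\right) = - \frac{334}{3} \approx -111.33$)
$W = \frac{3637245}{8}$ ($W = 7 + \frac{1}{8} \cdot 3637189 = 7 + \frac{3637189}{8} = \frac{3637245}{8} \approx 4.5466 \cdot 10^{5}$)
$\sqrt{W + \left(\left(-268\right) \left(-989\right) + L\right)} = \sqrt{\frac{3637245}{8} - - \frac{794822}{3}} = \sqrt{\frac{3637245}{8} + \left(265052 - \frac{334}{3}\right)} = \sqrt{\frac{3637245}{8} + \frac{794822}{3}} = \sqrt{\frac{17270311}{24}} = \frac{\sqrt{103621866}}{12}$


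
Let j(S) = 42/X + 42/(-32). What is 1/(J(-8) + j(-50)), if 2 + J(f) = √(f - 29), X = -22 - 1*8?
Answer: -30160/378929 - 6400*I*√37/378929 ≈ -0.079593 - 0.10274*I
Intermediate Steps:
X = -30 (X = -22 - 8 = -30)
j(S) = -217/80 (j(S) = 42/(-30) + 42/(-32) = 42*(-1/30) + 42*(-1/32) = -7/5 - 21/16 = -217/80)
J(f) = -2 + √(-29 + f) (J(f) = -2 + √(f - 29) = -2 + √(-29 + f))
1/(J(-8) + j(-50)) = 1/((-2 + √(-29 - 8)) - 217/80) = 1/((-2 + √(-37)) - 217/80) = 1/((-2 + I*√37) - 217/80) = 1/(-377/80 + I*√37)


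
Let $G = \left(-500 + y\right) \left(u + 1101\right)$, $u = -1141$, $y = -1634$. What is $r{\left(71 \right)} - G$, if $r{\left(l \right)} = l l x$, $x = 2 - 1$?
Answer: $-80319$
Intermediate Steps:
$x = 1$
$r{\left(l \right)} = l^{2}$ ($r{\left(l \right)} = l l 1 = l^{2} \cdot 1 = l^{2}$)
$G = 85360$ ($G = \left(-500 - 1634\right) \left(-1141 + 1101\right) = \left(-2134\right) \left(-40\right) = 85360$)
$r{\left(71 \right)} - G = 71^{2} - 85360 = 5041 - 85360 = -80319$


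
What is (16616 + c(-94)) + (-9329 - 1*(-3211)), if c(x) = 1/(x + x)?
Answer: 1973623/188 ≈ 10498.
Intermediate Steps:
c(x) = 1/(2*x)
(16616 + c(-94)) + (-9329 - 1*(-3211)) = (16616 + (½)/(-94)) + (-9329 - 1*(-3211)) = (16616 + (½)*(-1/94)) + (-9329 + 3211) = (16616 - 1/188) - 6118 = 3123807/188 - 6118 = 1973623/188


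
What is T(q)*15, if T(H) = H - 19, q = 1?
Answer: -270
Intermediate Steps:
T(H) = -19 + H
T(q)*15 = (-19 + 1)*15 = -18*15 = -270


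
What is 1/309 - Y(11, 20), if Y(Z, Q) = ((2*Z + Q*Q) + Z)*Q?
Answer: -2675939/309 ≈ -8660.0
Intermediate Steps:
Y(Z, Q) = Q*(Q² + 3*Z) (Y(Z, Q) = ((2*Z + Q²) + Z)*Q = ((Q² + 2*Z) + Z)*Q = (Q² + 3*Z)*Q = Q*(Q² + 3*Z))
1/309 - Y(11, 20) = 1/309 - 20*(20² + 3*11) = 1/309 - 20*(400 + 33) = 1/309 - 20*433 = 1/309 - 1*8660 = 1/309 - 8660 = -2675939/309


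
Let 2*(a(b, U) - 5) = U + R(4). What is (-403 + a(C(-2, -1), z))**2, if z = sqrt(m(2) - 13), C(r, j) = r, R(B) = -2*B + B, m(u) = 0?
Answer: (800 - I*sqrt(13))**2/4 ≈ 1.6e+5 - 1442.2*I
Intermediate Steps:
R(B) = -B
z = I*sqrt(13) (z = sqrt(0 - 13) = sqrt(-13) = I*sqrt(13) ≈ 3.6056*I)
a(b, U) = 3 + U/2 (a(b, U) = 5 + (U - 1*4)/2 = 5 + (U - 4)/2 = 5 + (-4 + U)/2 = 5 + (-2 + U/2) = 3 + U/2)
(-403 + a(C(-2, -1), z))**2 = (-403 + (3 + (I*sqrt(13))/2))**2 = (-403 + (3 + I*sqrt(13)/2))**2 = (-400 + I*sqrt(13)/2)**2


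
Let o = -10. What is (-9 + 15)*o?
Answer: -60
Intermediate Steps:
(-9 + 15)*o = (-9 + 15)*(-10) = 6*(-10) = -60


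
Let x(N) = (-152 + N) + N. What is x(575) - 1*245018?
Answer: -244020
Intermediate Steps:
x(N) = -152 + 2*N
x(575) - 1*245018 = (-152 + 2*575) - 1*245018 = (-152 + 1150) - 245018 = 998 - 245018 = -244020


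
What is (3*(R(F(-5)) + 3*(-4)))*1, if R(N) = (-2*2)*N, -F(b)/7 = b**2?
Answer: 2064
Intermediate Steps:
F(b) = -7*b**2
R(N) = -4*N
(3*(R(F(-5)) + 3*(-4)))*1 = (3*(-(-28)*(-5)**2 + 3*(-4)))*1 = (3*(-(-28)*25 - 12))*1 = (3*(-4*(-175) - 12))*1 = (3*(700 - 12))*1 = (3*688)*1 = 2064*1 = 2064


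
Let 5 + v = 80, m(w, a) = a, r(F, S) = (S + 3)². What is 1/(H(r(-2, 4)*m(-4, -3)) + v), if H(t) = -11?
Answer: 1/64 ≈ 0.015625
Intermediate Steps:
r(F, S) = (3 + S)²
v = 75 (v = -5 + 80 = 75)
1/(H(r(-2, 4)*m(-4, -3)) + v) = 1/(-11 + 75) = 1/64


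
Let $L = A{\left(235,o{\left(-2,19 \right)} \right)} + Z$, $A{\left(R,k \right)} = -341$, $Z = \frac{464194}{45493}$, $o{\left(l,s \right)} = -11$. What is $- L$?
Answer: $\frac{15048919}{45493} \approx 330.8$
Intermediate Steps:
$Z = \frac{464194}{45493}$ ($Z = 464194 \cdot \frac{1}{45493} = \frac{464194}{45493} \approx 10.204$)
$L = - \frac{15048919}{45493}$ ($L = -341 + \frac{464194}{45493} = - \frac{15048919}{45493} \approx -330.8$)
$- L = \left(-1\right) \left(- \frac{15048919}{45493}\right) = \frac{15048919}{45493}$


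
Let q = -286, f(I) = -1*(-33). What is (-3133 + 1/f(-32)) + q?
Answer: -112826/33 ≈ -3419.0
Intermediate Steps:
f(I) = 33
(-3133 + 1/f(-32)) + q = (-3133 + 1/33) - 286 = -103388/33 - 286 = -112826/33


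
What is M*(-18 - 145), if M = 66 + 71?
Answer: -22331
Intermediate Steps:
M = 137
M*(-18 - 145) = 137*(-18 - 145) = 137*(-163) = -22331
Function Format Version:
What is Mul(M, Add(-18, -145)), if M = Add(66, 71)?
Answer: -22331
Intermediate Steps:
M = 137
Mul(M, Add(-18, -145)) = Mul(137, Add(-18, -145)) = Mul(137, -163) = -22331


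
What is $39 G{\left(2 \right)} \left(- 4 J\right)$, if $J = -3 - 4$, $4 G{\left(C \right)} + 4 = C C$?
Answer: $0$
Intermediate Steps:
$G{\left(C \right)} = -1 + \frac{C^{2}}{4}$ ($G{\left(C \right)} = -1 + \frac{C C}{4} = -1 + \frac{C^{2}}{4}$)
$J = -7$
$39 G{\left(2 \right)} \left(- 4 J\right) = 39 \left(-1 + \frac{2^{2}}{4}\right) \left(\left(-4\right) \left(-7\right)\right) = 39 \left(-1 + \frac{1}{4} \cdot 4\right) 28 = 39 \left(-1 + 1\right) 28 = 39 \cdot 0 \cdot 28 = 0 \cdot 28 = 0$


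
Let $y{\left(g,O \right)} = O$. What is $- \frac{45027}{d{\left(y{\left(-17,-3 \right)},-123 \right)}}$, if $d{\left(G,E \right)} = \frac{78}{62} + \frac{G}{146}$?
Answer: $- \frac{67930734}{1867} \approx -36385.0$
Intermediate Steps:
$d{\left(G,E \right)} = \frac{39}{31} + \frac{G}{146}$ ($d{\left(G,E \right)} = 78 \cdot \frac{1}{62} + G \frac{1}{146} = \frac{39}{31} + \frac{G}{146}$)
$- \frac{45027}{d{\left(y{\left(-17,-3 \right)},-123 \right)}} = - \frac{45027}{\frac{39}{31} + \frac{1}{146} \left(-3\right)} = - \frac{45027}{\frac{39}{31} - \frac{3}{146}} = - \frac{45027}{\frac{5601}{4526}} = \left(-45027\right) \frac{4526}{5601} = - \frac{67930734}{1867}$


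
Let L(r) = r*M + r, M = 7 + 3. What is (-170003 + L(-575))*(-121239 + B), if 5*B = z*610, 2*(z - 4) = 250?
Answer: 18602780328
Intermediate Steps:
z = 129 (z = 4 + (½)*250 = 4 + 125 = 129)
M = 10
B = 15738 (B = (129*610)/5 = (⅕)*78690 = 15738)
L(r) = 11*r (L(r) = r*10 + r = 10*r + r = 11*r)
(-170003 + L(-575))*(-121239 + B) = (-170003 + 11*(-575))*(-121239 + 15738) = (-170003 - 6325)*(-105501) = -176328*(-105501) = 18602780328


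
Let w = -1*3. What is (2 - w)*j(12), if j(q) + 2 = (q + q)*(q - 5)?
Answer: 830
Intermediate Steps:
w = -3
j(q) = -2 + 2*q*(-5 + q) (j(q) = -2 + (q + q)*(q - 5) = -2 + (2*q)*(-5 + q) = -2 + 2*q*(-5 + q))
(2 - w)*j(12) = (2 - 1*(-3))*(-2 - 10*12 + 2*12**2) = (2 + 3)*(-2 - 120 + 2*144) = 5*(-2 - 120 + 288) = 5*166 = 830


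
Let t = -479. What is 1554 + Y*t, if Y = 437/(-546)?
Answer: 1057807/546 ≈ 1937.4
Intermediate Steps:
Y = -437/546 (Y = 437*(-1/546) = -437/546 ≈ -0.80037)
1554 + Y*t = 1554 - 437/546*(-479) = 1554 + 209323/546 = 1057807/546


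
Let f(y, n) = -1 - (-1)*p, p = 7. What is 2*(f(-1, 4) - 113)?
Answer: -214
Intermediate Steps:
f(y, n) = 6 (f(y, n) = -1 - (-1)*7 = -1 - 1*(-7) = -1 + 7 = 6)
2*(f(-1, 4) - 113) = 2*(6 - 113) = 2*(-107) = -214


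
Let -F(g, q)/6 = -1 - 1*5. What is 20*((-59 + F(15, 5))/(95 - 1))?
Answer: -230/47 ≈ -4.8936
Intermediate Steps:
F(g, q) = 36 (F(g, q) = -6*(-1 - 1*5) = -6*(-1 - 5) = -6*(-6) = 36)
20*((-59 + F(15, 5))/(95 - 1)) = 20*((-59 + 36)/(95 - 1)) = 20*(-23/94) = -230/47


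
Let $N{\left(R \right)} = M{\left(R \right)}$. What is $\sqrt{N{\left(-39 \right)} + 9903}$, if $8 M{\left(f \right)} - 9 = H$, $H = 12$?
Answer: $\frac{3 \sqrt{17610}}{4} \approx 99.527$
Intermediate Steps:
$M{\left(f \right)} = \frac{21}{8}$ ($M{\left(f \right)} = \frac{9}{8} + \frac{1}{8} \cdot 12 = \frac{9}{8} + \frac{3}{2} = \frac{21}{8}$)
$N{\left(R \right)} = \frac{21}{8}$
$\sqrt{N{\left(-39 \right)} + 9903} = \sqrt{\frac{21}{8} + 9903} = \sqrt{\frac{79245}{8}} = \frac{3 \sqrt{17610}}{4}$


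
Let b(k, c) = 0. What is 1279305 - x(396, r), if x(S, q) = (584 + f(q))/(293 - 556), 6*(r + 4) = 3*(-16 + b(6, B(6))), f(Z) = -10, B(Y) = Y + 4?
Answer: 336457789/263 ≈ 1.2793e+6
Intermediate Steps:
B(Y) = 4 + Y
r = -12 (r = -4 + (3*(-16 + 0))/6 = -4 + (3*(-16))/6 = -4 + (⅙)*(-48) = -4 - 8 = -12)
x(S, q) = -574/263 (x(S, q) = (584 - 10)/(293 - 556) = 574/(-263) = 574*(-1/263) = -574/263)
1279305 - x(396, r) = 1279305 - 1*(-574/263) = 1279305 + 574/263 = 336457789/263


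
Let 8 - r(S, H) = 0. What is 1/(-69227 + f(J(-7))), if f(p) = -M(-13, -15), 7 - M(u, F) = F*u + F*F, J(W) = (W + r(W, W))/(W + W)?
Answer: -1/68814 ≈ -1.4532e-5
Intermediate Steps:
r(S, H) = 8 (r(S, H) = 8 - 1*0 = 8 + 0 = 8)
J(W) = (8 + W)/(2*W) (J(W) = (W + 8)/(W + W) = (8 + W)/((2*W)) = (8 + W)*(1/(2*W)) = (8 + W)/(2*W))
M(u, F) = 7 - F² - F*u (M(u, F) = 7 - (F*u + F*F) = 7 - (F*u + F²) = 7 - (F² + F*u) = 7 + (-F² - F*u) = 7 - F² - F*u)
f(p) = 413 (f(p) = -(7 - 1*(-15)² - 1*(-15)*(-13)) = -(7 - 1*225 - 195) = -(7 - 225 - 195) = -1*(-413) = 413)
1/(-69227 + f(J(-7))) = 1/(-69227 + 413) = 1/(-68814) = -1/68814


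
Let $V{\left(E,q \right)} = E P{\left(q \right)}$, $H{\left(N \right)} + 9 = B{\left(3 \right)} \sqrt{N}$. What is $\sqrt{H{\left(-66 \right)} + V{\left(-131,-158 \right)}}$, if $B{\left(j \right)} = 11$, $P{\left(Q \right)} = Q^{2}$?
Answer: $\sqrt{-3270293 + 11 i \sqrt{66}} \approx 0.02 + 1808.4 i$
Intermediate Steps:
$H{\left(N \right)} = -9 + 11 \sqrt{N}$
$V{\left(E,q \right)} = E q^{2}$
$\sqrt{H{\left(-66 \right)} + V{\left(-131,-158 \right)}} = \sqrt{\left(-9 + 11 \sqrt{-66}\right) - 131 \left(-158\right)^{2}} = \sqrt{\left(-9 + 11 i \sqrt{66}\right) - 3270284} = \sqrt{-3270293 + 11 i \sqrt{66}}$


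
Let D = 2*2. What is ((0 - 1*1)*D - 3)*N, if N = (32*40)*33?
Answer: -295680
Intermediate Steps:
D = 4
N = 42240 (N = 1280*33 = 42240)
((0 - 1*1)*D - 3)*N = ((0 - 1*1)*4 - 3)*42240 = ((0 - 1)*4 - 3)*42240 = (-1*4 - 3)*42240 = (-4 - 3)*42240 = -7*42240 = -295680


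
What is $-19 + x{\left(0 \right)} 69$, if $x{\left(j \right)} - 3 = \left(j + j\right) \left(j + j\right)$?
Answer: $188$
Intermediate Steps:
$x{\left(j \right)} = 3 + 4 j^{2}$ ($x{\left(j \right)} = 3 + \left(j + j\right) \left(j + j\right) = 3 + 2 j 2 j = 3 + 4 j^{2}$)
$-19 + x{\left(0 \right)} 69 = -19 + \left(3 + 4 \cdot 0^{2}\right) 69 = -19 + \left(3 + 4 \cdot 0\right) 69 = -19 + \left(3 + 0\right) 69 = -19 + 3 \cdot 69 = -19 + 207 = 188$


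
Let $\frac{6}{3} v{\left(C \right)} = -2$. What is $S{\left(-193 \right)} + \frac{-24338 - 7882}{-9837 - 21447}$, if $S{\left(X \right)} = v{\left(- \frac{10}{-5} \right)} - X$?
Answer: $\frac{167743}{869} \approx 193.03$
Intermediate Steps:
$v{\left(C \right)} = -1$ ($v{\left(C \right)} = \frac{1}{2} \left(-2\right) = -1$)
$S{\left(X \right)} = -1 - X$
$S{\left(-193 \right)} + \frac{-24338 - 7882}{-9837 - 21447} = \left(-1 - -193\right) + \frac{-24338 - 7882}{-9837 - 21447} = \left(-1 + 193\right) - \frac{32220}{-31284} = 192 - - \frac{895}{869} = 192 + \frac{895}{869} = \frac{167743}{869}$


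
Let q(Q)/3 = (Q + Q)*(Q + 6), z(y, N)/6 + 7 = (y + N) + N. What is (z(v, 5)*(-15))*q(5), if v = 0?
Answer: -89100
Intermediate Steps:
z(y, N) = -42 + 6*y + 12*N (z(y, N) = -42 + 6*((y + N) + N) = -42 + 6*((N + y) + N) = -42 + 6*(y + 2*N) = -42 + (6*y + 12*N) = -42 + 6*y + 12*N)
q(Q) = 6*Q*(6 + Q) (q(Q) = 3*((Q + Q)*(Q + 6)) = 3*((2*Q)*(6 + Q)) = 3*(2*Q*(6 + Q)) = 6*Q*(6 + Q))
(z(v, 5)*(-15))*q(5) = ((-42 + 6*0 + 12*5)*(-15))*(6*5*(6 + 5)) = ((-42 + 0 + 60)*(-15))*(6*5*11) = (18*(-15))*330 = -270*330 = -89100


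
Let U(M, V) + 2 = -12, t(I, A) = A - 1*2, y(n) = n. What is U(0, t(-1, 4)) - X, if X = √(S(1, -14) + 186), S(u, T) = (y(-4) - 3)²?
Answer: -14 - √235 ≈ -29.330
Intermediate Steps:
t(I, A) = -2 + A (t(I, A) = A - 2 = -2 + A)
S(u, T) = 49 (S(u, T) = (-4 - 3)² = (-7)² = 49)
U(M, V) = -14 (U(M, V) = -2 - 12 = -14)
X = √235 (X = √(49 + 186) = √235 ≈ 15.330)
U(0, t(-1, 4)) - X = -14 - √235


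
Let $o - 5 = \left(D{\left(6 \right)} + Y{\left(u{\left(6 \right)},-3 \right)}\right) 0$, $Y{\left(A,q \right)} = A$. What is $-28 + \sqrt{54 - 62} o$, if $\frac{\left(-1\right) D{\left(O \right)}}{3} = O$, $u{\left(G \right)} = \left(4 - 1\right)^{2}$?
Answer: $-28 + 10 i \sqrt{2} \approx -28.0 + 14.142 i$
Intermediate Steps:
$u{\left(G \right)} = 9$ ($u{\left(G \right)} = 3^{2} = 9$)
$D{\left(O \right)} = - 3 O$
$o = 5$ ($o = 5 + \left(\left(-3\right) 6 + 9\right) 0 = 5 + \left(-18 + 9\right) 0 = 5 - 0 = 5 + 0 = 5$)
$-28 + \sqrt{54 - 62} o = -28 + \sqrt{54 - 62} \cdot 5 = -28 + \sqrt{-8} \cdot 5 = -28 + 2 i \sqrt{2} \cdot 5 = -28 + 10 i \sqrt{2}$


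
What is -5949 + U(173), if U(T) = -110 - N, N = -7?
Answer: -6052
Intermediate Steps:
U(T) = -103 (U(T) = -110 - 1*(-7) = -110 + 7 = -103)
-5949 + U(173) = -5949 - 103 = -6052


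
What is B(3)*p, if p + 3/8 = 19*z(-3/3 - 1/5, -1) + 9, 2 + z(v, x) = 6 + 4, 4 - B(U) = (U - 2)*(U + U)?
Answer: -1285/4 ≈ -321.25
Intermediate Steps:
B(U) = 4 - 2*U*(-2 + U) (B(U) = 4 - (U - 2)*(U + U) = 4 - (-2 + U)*2*U = 4 - 2*U*(-2 + U))
z(v, x) = 8 (z(v, x) = -2 + (6 + 4) = -2 + 10 = 8)
p = 1285/8 (p = -3/8 + (19*8 + 9) = -3/8 + (152 + 9) = -3/8 + 161 = 1285/8 ≈ 160.63)
B(3)*p = (4 - 2*3**2 + 4*3)*(1285/8) = (4 - 2*9 + 12)*(1285/8) = (4 - 18 + 12)*(1285/8) = -2*1285/8 = -1285/4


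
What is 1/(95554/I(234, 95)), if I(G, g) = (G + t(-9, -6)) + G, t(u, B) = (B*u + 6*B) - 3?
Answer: 483/95554 ≈ 0.0050547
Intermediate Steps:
t(u, B) = -3 + 6*B + B*u (t(u, B) = (6*B + B*u) - 3 = -3 + 6*B + B*u)
I(G, g) = 15 + 2*G (I(G, g) = (G + (-3 + 6*(-6) - 6*(-9))) + G = (G + (-3 - 36 + 54)) + G = (G + 15) + G = (15 + G) + G = 15 + 2*G)
1/(95554/I(234, 95)) = 1/(95554/(15 + 2*234)) = 1/(95554/(15 + 468)) = 1/(95554/483) = 483/95554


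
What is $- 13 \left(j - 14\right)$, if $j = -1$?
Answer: $195$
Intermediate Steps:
$- 13 \left(j - 14\right) = - 13 \left(-1 - 14\right) = \left(-13\right) \left(-15\right) = 195$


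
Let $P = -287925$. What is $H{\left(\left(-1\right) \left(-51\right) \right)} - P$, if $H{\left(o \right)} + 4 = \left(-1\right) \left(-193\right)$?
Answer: $288114$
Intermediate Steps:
$H{\left(o \right)} = 189$ ($H{\left(o \right)} = -4 - -193 = -4 + 193 = 189$)
$H{\left(\left(-1\right) \left(-51\right) \right)} - P = 189 - -287925 = 189 + 287925 = 288114$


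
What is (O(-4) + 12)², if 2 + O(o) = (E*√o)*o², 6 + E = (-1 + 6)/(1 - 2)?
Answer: -123804 - 7040*I ≈ -1.238e+5 - 7040.0*I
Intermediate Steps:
E = -11 (E = -6 + (-1 + 6)/(1 - 2) = -6 + 5/(-1) = -6 + 5*(-1) = -6 - 5 = -11)
O(o) = -2 - 11*o^(5/2) (O(o) = -2 + (-11*√o)*o² = -2 - 11*o^(5/2))
(O(-4) + 12)² = ((-2 - 352*I) + 12)² = (10 - 352*I)²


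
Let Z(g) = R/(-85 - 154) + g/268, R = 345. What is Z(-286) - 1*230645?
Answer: -7386717177/32026 ≈ -2.3065e+5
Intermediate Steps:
Z(g) = -345/239 + g/268 (Z(g) = 345/(-85 - 154) + g/268 = 345/(-239) + g*(1/268) = 345*(-1/239) + g/268 = -345/239 + g/268)
Z(-286) - 1*230645 = (-345/239 + (1/268)*(-286)) - 1*230645 = (-345/239 - 143/134) - 230645 = -80407/32026 - 230645 = -7386717177/32026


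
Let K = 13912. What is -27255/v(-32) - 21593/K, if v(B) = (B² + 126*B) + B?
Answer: 7838221/1057312 ≈ 7.4133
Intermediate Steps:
v(B) = B² + 127*B
-27255/v(-32) - 21593/K = -27255*(-1/(32*(127 - 32))) - 21593/13912 = -27255/((-32*95)) - 21593*1/13912 = -27255/(-3040) - 21593/13912 = -27255*(-1/3040) - 21593/13912 = 5451/608 - 21593/13912 = 7838221/1057312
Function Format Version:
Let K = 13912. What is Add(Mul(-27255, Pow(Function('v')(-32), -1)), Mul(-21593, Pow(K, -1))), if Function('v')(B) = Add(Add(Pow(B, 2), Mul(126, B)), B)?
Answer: Rational(7838221, 1057312) ≈ 7.4133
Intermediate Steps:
Function('v')(B) = Add(Pow(B, 2), Mul(127, B))
Add(Mul(-27255, Pow(Function('v')(-32), -1)), Mul(-21593, Pow(K, -1))) = Add(Mul(-27255, Pow(Mul(-32, Add(127, -32)), -1)), Mul(-21593, Pow(13912, -1))) = Add(Mul(-27255, Pow(Mul(-32, 95), -1)), Mul(-21593, Rational(1, 13912))) = Add(Mul(-27255, Pow(-3040, -1)), Rational(-21593, 13912)) = Add(Mul(-27255, Rational(-1, 3040)), Rational(-21593, 13912)) = Add(Rational(5451, 608), Rational(-21593, 13912)) = Rational(7838221, 1057312)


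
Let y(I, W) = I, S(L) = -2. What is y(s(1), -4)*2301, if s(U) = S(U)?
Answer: -4602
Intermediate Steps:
s(U) = -2
y(s(1), -4)*2301 = -2*2301 = -4602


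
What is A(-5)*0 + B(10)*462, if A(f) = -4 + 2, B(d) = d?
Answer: 4620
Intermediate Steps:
A(f) = -2
A(-5)*0 + B(10)*462 = -2*0 + 10*462 = 0 + 4620 = 4620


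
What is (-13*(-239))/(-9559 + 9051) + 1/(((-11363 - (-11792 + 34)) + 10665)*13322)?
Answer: -114447370183/18712347640 ≈ -6.1161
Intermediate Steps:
(-13*(-239))/(-9559 + 9051) + 1/(((-11363 - (-11792 + 34)) + 10665)*13322) = 3107/(-508) + (1/13322)/((-11363 - 1*(-11758)) + 10665) = 3107*(-1/508) + (1/13322)/((-11363 + 11758) + 10665) = -3107/508 + (1/13322)/(395 + 10665) = -3107/508 + (1/13322)/11060 = -3107/508 + (1/11060)*(1/13322) = -3107/508 + 1/147341320 = -114447370183/18712347640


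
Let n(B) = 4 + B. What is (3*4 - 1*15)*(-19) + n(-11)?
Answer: 50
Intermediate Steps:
(3*4 - 1*15)*(-19) + n(-11) = (3*4 - 1*15)*(-19) + (4 - 11) = (12 - 15)*(-19) - 7 = -3*(-19) - 7 = 57 - 7 = 50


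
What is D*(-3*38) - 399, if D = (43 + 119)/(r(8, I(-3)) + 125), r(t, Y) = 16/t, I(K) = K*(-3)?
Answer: -69141/127 ≈ -544.42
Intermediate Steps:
I(K) = -3*K
D = 162/127 (D = (43 + 119)/(16/8 + 125) = 162/(16*(⅛) + 125) = 162/(2 + 125) = 162/127 ≈ 1.2756)
D*(-3*38) - 399 = 162*(-3*38)/127 - 399 = (162/127)*(-114) - 399 = -18468/127 - 399 = -69141/127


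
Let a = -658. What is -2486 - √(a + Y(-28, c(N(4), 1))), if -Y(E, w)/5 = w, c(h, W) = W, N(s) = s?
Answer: -2486 - I*√663 ≈ -2486.0 - 25.749*I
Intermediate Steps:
Y(E, w) = -5*w
-2486 - √(a + Y(-28, c(N(4), 1))) = -2486 - √(-658 - 5*1) = -2486 - √(-658 - 5) = -2486 - √(-663) = -2486 - I*√663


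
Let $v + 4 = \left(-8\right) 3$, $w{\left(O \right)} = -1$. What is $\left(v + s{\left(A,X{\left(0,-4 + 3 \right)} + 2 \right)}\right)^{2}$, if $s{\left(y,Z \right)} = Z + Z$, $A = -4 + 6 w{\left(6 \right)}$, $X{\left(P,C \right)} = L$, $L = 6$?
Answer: $144$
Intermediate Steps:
$X{\left(P,C \right)} = 6$
$A = -10$ ($A = -4 + 6 \left(-1\right) = -4 - 6 = -10$)
$v = -28$ ($v = -4 - 24 = -28$)
$s{\left(y,Z \right)} = 2 Z$
$\left(v + s{\left(A,X{\left(0,-4 + 3 \right)} + 2 \right)}\right)^{2} = \left(-28 + 2 \left(6 + 2\right)\right)^{2} = \left(-28 + 2 \cdot 8\right)^{2} = \left(-28 + 16\right)^{2} = \left(-12\right)^{2} = 144$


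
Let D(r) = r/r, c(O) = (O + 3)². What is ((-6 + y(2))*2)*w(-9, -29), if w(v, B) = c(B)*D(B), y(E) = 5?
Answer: -1352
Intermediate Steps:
c(O) = (3 + O)²
D(r) = 1
w(v, B) = (3 + B)² (w(v, B) = (3 + B)²*1 = (3 + B)²)
((-6 + y(2))*2)*w(-9, -29) = ((-6 + 5)*2)*(3 - 29)² = -1*2*(-26)² = -2*676 = -1352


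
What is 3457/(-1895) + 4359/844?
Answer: 5342597/1599380 ≈ 3.3404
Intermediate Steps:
3457/(-1895) + 4359/844 = 3457*(-1/1895) + 4359*(1/844) = -3457/1895 + 4359/844 = 5342597/1599380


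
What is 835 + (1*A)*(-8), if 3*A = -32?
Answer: 2761/3 ≈ 920.33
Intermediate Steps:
A = -32/3 (A = (⅓)*(-32) = -32/3 ≈ -10.667)
835 + (1*A)*(-8) = 835 + (1*(-32/3))*(-8) = 835 - 32/3*(-8) = 835 + 256/3 = 2761/3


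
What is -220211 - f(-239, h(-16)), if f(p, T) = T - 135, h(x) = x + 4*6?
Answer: -220084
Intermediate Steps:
h(x) = 24 + x (h(x) = x + 24 = 24 + x)
f(p, T) = -135 + T
-220211 - f(-239, h(-16)) = -220211 - (-135 + (24 - 16)) = -220211 - (-135 + 8) = -220211 - 1*(-127) = -220211 + 127 = -220084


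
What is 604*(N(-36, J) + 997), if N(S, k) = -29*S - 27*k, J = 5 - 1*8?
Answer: 1281688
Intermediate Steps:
J = -3 (J = 5 - 8 = -3)
604*(N(-36, J) + 997) = 604*((-29*(-36) - 27*(-3)) + 997) = 604*((1044 + 81) + 997) = 604*(1125 + 997) = 604*2122 = 1281688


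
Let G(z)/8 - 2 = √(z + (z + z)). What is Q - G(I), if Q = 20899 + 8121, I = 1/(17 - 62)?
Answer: 29004 - 8*I*√15/15 ≈ 29004.0 - 2.0656*I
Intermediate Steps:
I = -1/45 (I = 1/(-45) = -1/45 ≈ -0.022222)
G(z) = 16 + 8*√3*√z (G(z) = 16 + 8*√(z + (z + z)) = 16 + 8*√(z + 2*z) = 16 + 8*√(3*z) = 16 + 8*(√3*√z) = 16 + 8*√3*√z)
Q = 29020
Q - G(I) = 29020 - (16 + 8*√3*√(-1/45)) = 29020 - (16 + 8*√3*(I*√5/15)) = 29020 - (16 + 8*I*√15/15) = 29020 + (-16 - 8*I*√15/15) = 29004 - 8*I*√15/15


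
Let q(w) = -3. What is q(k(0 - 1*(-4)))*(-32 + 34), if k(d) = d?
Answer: -6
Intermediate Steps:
q(k(0 - 1*(-4)))*(-32 + 34) = -3*(-32 + 34) = -3*2 = -6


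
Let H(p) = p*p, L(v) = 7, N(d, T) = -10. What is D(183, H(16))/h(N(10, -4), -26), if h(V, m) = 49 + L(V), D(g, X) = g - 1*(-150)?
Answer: 333/56 ≈ 5.9464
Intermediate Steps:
H(p) = p²
D(g, X) = 150 + g (D(g, X) = g + 150 = 150 + g)
h(V, m) = 56 (h(V, m) = 49 + 7 = 56)
D(183, H(16))/h(N(10, -4), -26) = (150 + 183)/56 = 333*(1/56) = 333/56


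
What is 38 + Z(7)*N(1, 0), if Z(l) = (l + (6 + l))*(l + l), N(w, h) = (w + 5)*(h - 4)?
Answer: -6682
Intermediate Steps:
N(w, h) = (-4 + h)*(5 + w) (N(w, h) = (5 + w)*(-4 + h) = (-4 + h)*(5 + w))
Z(l) = 2*l*(6 + 2*l) (Z(l) = (6 + 2*l)*(2*l) = 2*l*(6 + 2*l))
38 + Z(7)*N(1, 0) = 38 + (4*7*(3 + 7))*(-20 - 4*1 + 5*0 + 0*1) = 38 + (4*7*10)*(-20 - 4 + 0 + 0) = 38 + 280*(-24) = 38 - 6720 = -6682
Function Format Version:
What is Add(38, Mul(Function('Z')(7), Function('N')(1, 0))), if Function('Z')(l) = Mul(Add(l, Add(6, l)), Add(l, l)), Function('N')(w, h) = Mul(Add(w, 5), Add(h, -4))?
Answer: -6682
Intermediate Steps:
Function('N')(w, h) = Mul(Add(-4, h), Add(5, w)) (Function('N')(w, h) = Mul(Add(5, w), Add(-4, h)) = Mul(Add(-4, h), Add(5, w)))
Function('Z')(l) = Mul(2, l, Add(6, Mul(2, l))) (Function('Z')(l) = Mul(Add(6, Mul(2, l)), Mul(2, l)) = Mul(2, l, Add(6, Mul(2, l))))
Add(38, Mul(Function('Z')(7), Function('N')(1, 0))) = Add(38, Mul(Mul(4, 7, Add(3, 7)), Add(-20, Mul(-4, 1), Mul(5, 0), Mul(0, 1)))) = Add(38, Mul(Mul(4, 7, 10), Add(-20, -4, 0, 0))) = Add(38, Mul(280, -24)) = Add(38, -6720) = -6682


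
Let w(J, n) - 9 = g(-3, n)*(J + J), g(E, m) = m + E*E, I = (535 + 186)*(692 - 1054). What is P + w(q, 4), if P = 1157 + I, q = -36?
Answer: -260772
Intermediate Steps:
I = -261002 (I = 721*(-362) = -261002)
g(E, m) = m + E²
w(J, n) = 9 + 2*J*(9 + n) (w(J, n) = 9 + (n + (-3)²)*(J + J) = 9 + (n + 9)*(2*J) = 9 + (9 + n)*(2*J) = 9 + 2*J*(9 + n))
P = -259845 (P = 1157 - 261002 = -259845)
P + w(q, 4) = -259845 + (9 + 2*(-36)*(9 + 4)) = -259845 + (9 + 2*(-36)*13) = -259845 + (9 - 936) = -259845 - 927 = -260772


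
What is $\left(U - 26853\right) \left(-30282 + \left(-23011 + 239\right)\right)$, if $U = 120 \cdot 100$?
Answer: $788011062$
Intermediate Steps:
$U = 12000$
$\left(U - 26853\right) \left(-30282 + \left(-23011 + 239\right)\right) = \left(12000 - 26853\right) \left(-30282 + \left(-23011 + 239\right)\right) = - 14853 \left(-30282 - 22772\right) = \left(-14853\right) \left(-53054\right) = 788011062$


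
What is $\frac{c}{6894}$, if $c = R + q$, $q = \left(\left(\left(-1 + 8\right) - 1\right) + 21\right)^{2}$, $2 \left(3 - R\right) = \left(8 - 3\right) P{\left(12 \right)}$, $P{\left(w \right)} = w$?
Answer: $\frac{39}{383} \approx 0.10183$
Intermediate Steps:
$R = -27$ ($R = 3 - \frac{\left(8 - 3\right) 12}{2} = 3 - \frac{5 \cdot 12}{2} = 3 - 30 = -27$)
$q = 729$ ($q = \left(\left(7 - 1\right) + 21\right)^{2} = \left(6 + 21\right)^{2} = 27^{2} = 729$)
$c = 702$ ($c = -27 + 729 = 702$)
$\frac{c}{6894} = \frac{702}{6894} = 702 \cdot \frac{1}{6894} = \frac{39}{383}$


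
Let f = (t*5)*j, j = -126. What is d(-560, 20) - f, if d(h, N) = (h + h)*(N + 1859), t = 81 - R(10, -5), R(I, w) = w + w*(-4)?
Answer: -2062900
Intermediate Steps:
R(I, w) = -3*w (R(I, w) = w - 4*w = -3*w)
t = 66 (t = 81 - (-3)*(-5) = 81 - 1*15 = 81 - 15 = 66)
d(h, N) = 2*h*(1859 + N) (d(h, N) = (2*h)*(1859 + N) = 2*h*(1859 + N))
f = -41580 (f = (66*5)*(-126) = 330*(-126) = -41580)
d(-560, 20) - f = 2*(-560)*(1859 + 20) - 1*(-41580) = 2*(-560)*1879 + 41580 = -2104480 + 41580 = -2062900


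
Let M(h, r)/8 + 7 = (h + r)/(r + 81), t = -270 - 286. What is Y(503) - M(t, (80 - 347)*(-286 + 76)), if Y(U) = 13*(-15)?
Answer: -8249101/56151 ≈ -146.91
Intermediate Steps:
t = -556
Y(U) = -195
M(h, r) = -56 + 8*(h + r)/(81 + r) (M(h, r) = -56 + 8*((h + r)/(r + 81)) = -56 + 8*((h + r)/(81 + r)) = -56 + 8*(h + r)/(81 + r))
Y(503) - M(t, (80 - 347)*(-286 + 76)) = -195 - 8*(-567 - 556 - 6*(80 - 347)*(-286 + 76))/(81 + (80 - 347)*(-286 + 76)) = -195 - 8*(-567 - 556 - (-1602)*(-210))/(81 - 267*(-210)) = -195 - 8*(-567 - 556 - 6*56070)/(81 + 56070) = -195 - 8*(-567 - 556 - 336420)/56151 = -195 - 8*(-337543)/56151 = -195 - 1*(-2700344/56151) = -195 + 2700344/56151 = -8249101/56151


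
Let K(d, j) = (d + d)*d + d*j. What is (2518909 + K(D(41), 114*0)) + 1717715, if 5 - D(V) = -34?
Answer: 4239666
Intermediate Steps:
D(V) = 39 (D(V) = 5 - 1*(-34) = 5 + 34 = 39)
K(d, j) = 2*d² + d*j (K(d, j) = (2*d)*d + d*j = 2*d² + d*j)
(2518909 + K(D(41), 114*0)) + 1717715 = (2518909 + 39*(114*0 + 2*39)) + 1717715 = (2518909 + 39*(0 + 78)) + 1717715 = (2518909 + 39*78) + 1717715 = (2518909 + 3042) + 1717715 = 2521951 + 1717715 = 4239666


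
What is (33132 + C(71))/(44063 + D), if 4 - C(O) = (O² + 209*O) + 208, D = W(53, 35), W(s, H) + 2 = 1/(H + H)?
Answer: 913360/3084271 ≈ 0.29613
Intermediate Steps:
W(s, H) = -2 + 1/(2*H) (W(s, H) = -2 + 1/(H + H) = -2 + 1/(2*H))
D = -139/70 (D = -2 + (½)/35 = -2 + (½)*(1/35) = -2 + 1/70 = -139/70 ≈ -1.9857)
C(O) = -204 - O² - 209*O (C(O) = 4 - ((O² + 209*O) + 208) = 4 - (208 + O² + 209*O) = 4 + (-208 - O² - 209*O) = -204 - O² - 209*O)
(33132 + C(71))/(44063 + D) = (33132 + (-204 - 1*71² - 209*71))/(44063 - 139/70) = (33132 + (-204 - 1*5041 - 14839))/(3084271/70) = (33132 + (-204 - 5041 - 14839))*(70/3084271) = (33132 - 20084)*(70/3084271) = 13048*(70/3084271) = 913360/3084271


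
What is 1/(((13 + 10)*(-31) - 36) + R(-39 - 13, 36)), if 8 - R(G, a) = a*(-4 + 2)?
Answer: -1/669 ≈ -0.0014948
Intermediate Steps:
R(G, a) = 8 + 2*a (R(G, a) = 8 - a*(-4 + 2) = 8 - a*(-2) = 8 - (-2)*a = 8 + 2*a)
1/(((13 + 10)*(-31) - 36) + R(-39 - 13, 36)) = 1/(((13 + 10)*(-31) - 36) + (8 + 2*36)) = 1/((23*(-31) - 36) + (8 + 72)) = 1/((-713 - 36) + 80) = 1/(-749 + 80) = 1/(-669) = -1/669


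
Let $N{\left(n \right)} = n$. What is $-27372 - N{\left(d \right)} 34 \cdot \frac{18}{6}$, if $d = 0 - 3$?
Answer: $-27066$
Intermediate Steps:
$d = -3$
$-27372 - N{\left(d \right)} 34 \cdot \frac{18}{6} = -27372 - \left(-3\right) 34 \cdot \frac{18}{6} = -27372 - - 102 \cdot 18 \cdot \frac{1}{6} = -27372 - \left(-102\right) 3 = -27372 - -306 = -27372 + 306 = -27066$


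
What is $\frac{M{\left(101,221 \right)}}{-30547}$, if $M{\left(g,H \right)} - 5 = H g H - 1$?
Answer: $- \frac{4932945}{30547} \approx -161.49$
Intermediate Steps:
$M{\left(g,H \right)} = 4 + g H^{2}$ ($M{\left(g,H \right)} = 5 + \left(H g H - 1\right) = 5 + \left(g H^{2} + \left(-128 + 127\right)\right) = 5 + \left(g H^{2} - 1\right) = 5 + \left(-1 + g H^{2}\right) = 4 + g H^{2}$)
$\frac{M{\left(101,221 \right)}}{-30547} = \frac{4 + 101 \cdot 221^{2}}{-30547} = \left(4 + 101 \cdot 48841\right) \left(- \frac{1}{30547}\right) = \left(4 + 4932941\right) \left(- \frac{1}{30547}\right) = 4932945 \left(- \frac{1}{30547}\right) = - \frac{4932945}{30547}$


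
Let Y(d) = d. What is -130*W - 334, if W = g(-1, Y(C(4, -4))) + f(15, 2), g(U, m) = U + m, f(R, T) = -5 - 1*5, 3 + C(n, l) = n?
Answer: 966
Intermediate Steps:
C(n, l) = -3 + n
f(R, T) = -10 (f(R, T) = -5 - 5 = -10)
W = -10 (W = (-1 + (-3 + 4)) - 10 = (-1 + 1) - 10 = 0 - 10 = -10)
-130*W - 334 = -130*(-10) - 334 = 1300 - 334 = 966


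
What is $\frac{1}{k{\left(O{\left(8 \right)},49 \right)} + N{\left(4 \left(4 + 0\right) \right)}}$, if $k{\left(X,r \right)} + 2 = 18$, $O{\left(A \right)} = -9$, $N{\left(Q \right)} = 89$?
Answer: $\frac{1}{105} \approx 0.0095238$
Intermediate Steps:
$k{\left(X,r \right)} = 16$ ($k{\left(X,r \right)} = -2 + 18 = 16$)
$\frac{1}{k{\left(O{\left(8 \right)},49 \right)} + N{\left(4 \left(4 + 0\right) \right)}} = \frac{1}{16 + 89} = \frac{1}{105}$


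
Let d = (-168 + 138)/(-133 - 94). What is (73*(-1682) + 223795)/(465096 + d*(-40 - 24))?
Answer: 22929043/105574872 ≈ 0.21718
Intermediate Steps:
d = 30/227 (d = -30/(-227) = -30*(-1/227) = 30/227 ≈ 0.13216)
(73*(-1682) + 223795)/(465096 + d*(-40 - 24)) = (73*(-1682) + 223795)/(465096 + 30*(-40 - 24)/227) = (-122786 + 223795)/(465096 + (30/227)*(-64)) = 101009/(465096 - 1920/227) = 101009/(105574872/227) = 101009*(227/105574872) = 22929043/105574872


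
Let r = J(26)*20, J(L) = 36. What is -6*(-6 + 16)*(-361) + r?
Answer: 22380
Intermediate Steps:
r = 720 (r = 36*20 = 720)
-6*(-6 + 16)*(-361) + r = -6*(-6 + 16)*(-361) + 720 = -6*10*(-361) + 720 = -60*(-361) + 720 = 21660 + 720 = 22380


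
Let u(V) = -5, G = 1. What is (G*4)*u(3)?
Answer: -20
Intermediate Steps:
(G*4)*u(3) = (1*4)*(-5) = 4*(-5) = -20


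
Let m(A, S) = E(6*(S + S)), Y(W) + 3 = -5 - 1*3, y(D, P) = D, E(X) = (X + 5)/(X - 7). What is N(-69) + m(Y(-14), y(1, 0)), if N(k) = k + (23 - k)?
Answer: 132/5 ≈ 26.400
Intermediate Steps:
E(X) = (5 + X)/(-7 + X)
Y(W) = -11 (Y(W) = -3 + (-5 - 1*3) = -3 + (-5 - 3) = -3 - 8 = -11)
N(k) = 23
m(A, S) = (5 + 12*S)/(-7 + 12*S) (m(A, S) = (5 + 6*(S + S))/(-7 + 6*(S + S)) = (5 + 6*(2*S))/(-7 + 6*(2*S)) = (5 + 12*S)/(-7 + 12*S))
N(-69) + m(Y(-14), y(1, 0)) = 23 + (5 + 12*1)/(-7 + 12*1) = 23 + (5 + 12)/(-7 + 12) = 23 + 17/5 = 132/5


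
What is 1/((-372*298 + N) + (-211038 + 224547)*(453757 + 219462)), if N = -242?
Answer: 1/9094404373 ≈ 1.0996e-10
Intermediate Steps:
1/((-372*298 + N) + (-211038 + 224547)*(453757 + 219462)) = 1/((-372*298 - 242) + (-211038 + 224547)*(453757 + 219462)) = 1/((-110856 - 242) + 13509*673219) = 1/(-111098 + 9094515471) = 1/9094404373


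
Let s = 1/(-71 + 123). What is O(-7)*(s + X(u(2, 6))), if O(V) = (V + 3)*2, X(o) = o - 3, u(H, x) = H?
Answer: 102/13 ≈ 7.8462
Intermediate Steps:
X(o) = -3 + o
s = 1/52 ≈ 0.019231
O(V) = 6 + 2*V (O(V) = (3 + V)*2 = 6 + 2*V)
O(-7)*(s + X(u(2, 6))) = (6 + 2*(-7))*(1/52 + (-3 + 2)) = (6 - 14)*(1/52 - 1) = -8*(-51/52) = 102/13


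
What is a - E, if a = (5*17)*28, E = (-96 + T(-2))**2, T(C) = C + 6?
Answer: -6084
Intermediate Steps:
T(C) = 6 + C
E = 8464 (E = (-96 + (6 - 2))**2 = (-96 + 4)**2 = (-92)**2 = 8464)
a = 2380 (a = 85*28 = 2380)
a - E = 2380 - 1*8464 = 2380 - 8464 = -6084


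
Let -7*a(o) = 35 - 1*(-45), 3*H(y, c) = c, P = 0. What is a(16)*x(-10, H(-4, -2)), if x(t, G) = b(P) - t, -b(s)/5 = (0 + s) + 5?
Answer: 1200/7 ≈ 171.43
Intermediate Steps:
b(s) = -25 - 5*s (b(s) = -5*((0 + s) + 5) = -5*(s + 5) = -5*(5 + s) = -25 - 5*s)
H(y, c) = c/3
a(o) = -80/7 (a(o) = -(35 - 1*(-45))/7 = -(35 + 45)/7 = -⅐*80 = -80/7)
x(t, G) = -25 - t (x(t, G) = (-25 - 5*0) - t = (-25 + 0) - t = -25 - t)
a(16)*x(-10, H(-4, -2)) = -80*(-25 - 1*(-10))/7 = -80*(-25 + 10)/7 = -80/7*(-15) = 1200/7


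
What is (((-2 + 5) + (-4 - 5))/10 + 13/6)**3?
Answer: 103823/27000 ≈ 3.8453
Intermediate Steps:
(((-2 + 5) + (-4 - 5))/10 + 13/6)**3 = ((3 - 9)*(1/10) + 13*(1/6))**3 = (-6*1/10 + 13/6)**3 = (-3/5 + 13/6)**3 = (47/30)**3 = 103823/27000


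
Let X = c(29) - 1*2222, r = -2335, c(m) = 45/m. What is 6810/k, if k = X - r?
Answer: 98745/1661 ≈ 59.449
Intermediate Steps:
X = -64393/29 (X = 45/29 - 1*2222 = 45*(1/29) - 2222 = 45/29 - 2222 = -64393/29 ≈ -2220.4)
k = 3322/29 (k = -64393/29 - 1*(-2335) = -64393/29 + 2335 = 3322/29 ≈ 114.55)
6810/k = 6810/(3322/29) = 6810*(29/3322) = 98745/1661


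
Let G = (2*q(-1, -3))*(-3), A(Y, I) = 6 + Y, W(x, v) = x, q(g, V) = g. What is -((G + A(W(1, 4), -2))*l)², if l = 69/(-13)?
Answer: -4761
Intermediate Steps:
G = 6 (G = (2*(-1))*(-3) = -2*(-3) = 6)
l = -69/13 (l = 69*(-1/13) = -69/13 ≈ -5.3077)
-((G + A(W(1, 4), -2))*l)² = -((6 + (6 + 1))*(-69/13))² = -((6 + 7)*(-69/13))² = -(13*(-69/13))² = -1*(-69)² = -1*4761 = -4761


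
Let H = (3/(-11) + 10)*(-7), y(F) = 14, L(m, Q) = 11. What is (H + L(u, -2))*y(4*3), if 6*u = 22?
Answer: -8792/11 ≈ -799.27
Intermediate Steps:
u = 11/3 (u = (⅙)*22 = 11/3 ≈ 3.6667)
H = -749/11 (H = (3*(-1/11) + 10)*(-7) = (-3/11 + 10)*(-7) = (107/11)*(-7) = -749/11 ≈ -68.091)
(H + L(u, -2))*y(4*3) = (-749/11 + 11)*14 = -628/11*14 = -8792/11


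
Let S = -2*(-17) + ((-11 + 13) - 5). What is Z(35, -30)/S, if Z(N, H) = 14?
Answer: 14/31 ≈ 0.45161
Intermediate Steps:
S = 31 (S = 34 + (2 - 5) = 34 - 3 = 31)
Z(35, -30)/S = 14/31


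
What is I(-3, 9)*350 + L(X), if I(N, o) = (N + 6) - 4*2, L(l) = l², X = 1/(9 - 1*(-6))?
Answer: -393749/225 ≈ -1750.0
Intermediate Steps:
X = 1/15 (X = 1/(9 + 6) = 1/15 ≈ 0.066667)
I(N, o) = -2 + N (I(N, o) = (6 + N) - 8 = -2 + N)
I(-3, 9)*350 + L(X) = (-2 - 3)*350 + (1/15)² = -5*350 + 1/225 = -1750 + 1/225 = -393749/225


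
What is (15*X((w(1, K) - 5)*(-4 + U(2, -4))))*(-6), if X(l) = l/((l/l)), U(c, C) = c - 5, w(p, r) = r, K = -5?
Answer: -6300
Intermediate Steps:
U(c, C) = -5 + c
X(l) = l (X(l) = l/1 = l*1 = l)
(15*X((w(1, K) - 5)*(-4 + U(2, -4))))*(-6) = (15*((-5 - 5)*(-4 + (-5 + 2))))*(-6) = (15*(-10*(-4 - 3)))*(-6) = (15*(-10*(-7)))*(-6) = (15*70)*(-6) = 1050*(-6) = -6300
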